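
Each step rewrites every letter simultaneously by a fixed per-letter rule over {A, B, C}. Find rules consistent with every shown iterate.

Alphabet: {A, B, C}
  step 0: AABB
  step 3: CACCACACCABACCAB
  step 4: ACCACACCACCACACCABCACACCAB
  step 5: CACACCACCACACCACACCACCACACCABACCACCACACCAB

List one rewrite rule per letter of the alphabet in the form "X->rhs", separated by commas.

  step 4 ⇒ step 5: ACCACACCACCACACCABCACACCAB ⇒ C·AC·AC·C·AC·C·AC·AC·C·AC·AC·C·AC·C·AC·AC·C·AB·AC·C·AC·C·AC·AC·C·AB
    A ↦ C
    B ↦ AB
    C ↦ AC

A->C, B->AB, C->AC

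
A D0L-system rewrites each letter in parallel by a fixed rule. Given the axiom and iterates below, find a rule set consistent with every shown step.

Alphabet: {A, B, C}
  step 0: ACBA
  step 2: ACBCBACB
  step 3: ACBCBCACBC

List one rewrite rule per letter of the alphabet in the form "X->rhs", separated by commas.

  step 2 ⇒ step 3: ACBCBACB ⇒ AC·B·C·B·C·AC·B·C
    A ↦ AC
    B ↦ C
    C ↦ B

A->AC, B->C, C->B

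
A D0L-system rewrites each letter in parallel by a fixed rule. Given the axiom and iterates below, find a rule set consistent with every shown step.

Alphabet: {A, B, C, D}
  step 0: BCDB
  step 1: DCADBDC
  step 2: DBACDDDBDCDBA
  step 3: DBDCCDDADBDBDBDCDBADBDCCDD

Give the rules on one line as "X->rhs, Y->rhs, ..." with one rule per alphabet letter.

  step 2 ⇒ step 3: DBACDDDBDCDBA ⇒ DB·DC·CDD·A·DB·DB·DB·DC·DB·A·DB·DC·CDD
    A ↦ CDD
    B ↦ DC
    C ↦ A
    D ↦ DB

A->CDD, B->DC, C->A, D->DB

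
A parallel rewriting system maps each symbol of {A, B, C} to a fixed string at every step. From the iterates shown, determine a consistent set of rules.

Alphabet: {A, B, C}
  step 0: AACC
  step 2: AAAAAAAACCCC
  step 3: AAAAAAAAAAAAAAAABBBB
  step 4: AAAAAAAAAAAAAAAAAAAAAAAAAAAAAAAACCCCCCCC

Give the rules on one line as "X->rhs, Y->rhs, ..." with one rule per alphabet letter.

A->AA, B->CC, C->B

  step 3 ⇒ step 4: AAAAAAAAAAAAAAAABBBB ⇒ AA·AA·AA·AA·AA·AA·AA·AA·AA·AA·AA·AA·AA·AA·AA·AA·CC·CC·CC·CC
    A ↦ AA
    B ↦ CC
  step 2 ⇒ step 3: AAAAAAAACCCC ⇒ AA·AA·AA·AA·AA·AA·AA·AA·B·B·B·B
    C ↦ B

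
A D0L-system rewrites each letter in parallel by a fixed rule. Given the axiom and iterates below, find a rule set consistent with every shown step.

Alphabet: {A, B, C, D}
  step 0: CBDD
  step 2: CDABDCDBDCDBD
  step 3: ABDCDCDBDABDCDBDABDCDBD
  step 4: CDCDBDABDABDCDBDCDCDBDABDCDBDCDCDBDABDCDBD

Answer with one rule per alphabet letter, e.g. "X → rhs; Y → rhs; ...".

  step 3 ⇒ step 4: ABDCDCDBDABDCDBDABDCDBD ⇒ CD·CD·BD·A·BD·A·BD·CD·BD·CD·CD·BD·A·BD·CD·BD·CD·CD·BD·A·BD·CD·BD
    A ↦ CD
    B ↦ CD
    C ↦ A
    D ↦ BD

A->CD, B->CD, C->A, D->BD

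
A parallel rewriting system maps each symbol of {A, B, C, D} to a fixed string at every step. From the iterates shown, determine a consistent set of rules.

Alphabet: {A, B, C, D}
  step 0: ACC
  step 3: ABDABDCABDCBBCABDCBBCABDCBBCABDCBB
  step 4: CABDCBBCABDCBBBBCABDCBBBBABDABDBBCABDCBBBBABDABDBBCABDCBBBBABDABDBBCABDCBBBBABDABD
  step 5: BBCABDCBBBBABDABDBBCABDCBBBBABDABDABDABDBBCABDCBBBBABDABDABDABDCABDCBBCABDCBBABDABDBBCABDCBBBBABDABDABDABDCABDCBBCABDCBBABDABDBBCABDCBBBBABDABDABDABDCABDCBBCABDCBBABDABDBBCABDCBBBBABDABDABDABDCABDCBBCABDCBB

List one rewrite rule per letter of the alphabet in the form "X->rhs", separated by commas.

A->C, B->ABD, C->BB, D->CBB

  step 4 ⇒ step 5: CABDCBBCABDCBBBBCABDCBBBBABDABDBBCABDCBBBBABDABDBBCABDCBBBBABDABDBBCABDCBBBBABDABD ⇒ BB·C·ABD·CBB·BB·ABD·ABD·BB·C·ABD·CBB·BB·ABD·ABD·ABD·ABD·BB·C·ABD·CBB·BB·ABD·ABD·ABD·ABD·C·ABD·CBB·C·ABD·CBB·ABD·ABD·BB·C·ABD·CBB·BB·ABD·ABD·ABD·ABD·C·ABD·CBB·C·ABD·CBB·ABD·ABD·BB·C·ABD·CBB·BB·ABD·ABD·ABD·ABD·C·ABD·CBB·C·ABD·CBB·ABD·ABD·BB·C·ABD·CBB·BB·ABD·ABD·ABD·ABD·C·ABD·CBB·C·ABD·CBB
    A ↦ C
    B ↦ ABD
    C ↦ BB
    D ↦ CBB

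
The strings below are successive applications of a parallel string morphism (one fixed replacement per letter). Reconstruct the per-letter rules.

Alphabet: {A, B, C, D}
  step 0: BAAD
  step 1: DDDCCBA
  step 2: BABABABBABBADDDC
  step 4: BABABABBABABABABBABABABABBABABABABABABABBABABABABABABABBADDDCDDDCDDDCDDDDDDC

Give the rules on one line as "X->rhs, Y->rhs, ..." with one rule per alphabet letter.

  step 1 ⇒ step 2: DDDCCBA ⇒ BA·BA·BA·BBA·BBA·DDD·C
    A ↦ C
    B ↦ DDD
    C ↦ BBA
    D ↦ BA

A->C, B->DDD, C->BBA, D->BA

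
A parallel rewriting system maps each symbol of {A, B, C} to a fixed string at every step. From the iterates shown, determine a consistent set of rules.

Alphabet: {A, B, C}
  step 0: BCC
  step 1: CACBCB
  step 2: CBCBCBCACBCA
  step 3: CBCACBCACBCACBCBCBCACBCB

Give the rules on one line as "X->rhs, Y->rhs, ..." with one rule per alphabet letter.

  step 2 ⇒ step 3: CBCBCBCACBCA ⇒ CB·CA·CB·CA·CB·CA·CB·CB·CB·CA·CB·CB
    A ↦ CB
    B ↦ CA
    C ↦ CB

A->CB, B->CA, C->CB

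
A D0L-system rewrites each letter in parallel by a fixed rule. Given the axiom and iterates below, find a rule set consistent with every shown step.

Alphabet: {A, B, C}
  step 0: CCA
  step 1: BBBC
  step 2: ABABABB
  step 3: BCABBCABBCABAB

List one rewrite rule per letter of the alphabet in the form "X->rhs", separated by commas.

  step 2 ⇒ step 3: ABABABB ⇒ BC·AB·BC·AB·BC·AB·AB
    A ↦ BC
    B ↦ AB
  step 0 ⇒ step 1: CCA ⇒ B·B·BC
    C ↦ B

A->BC, B->AB, C->B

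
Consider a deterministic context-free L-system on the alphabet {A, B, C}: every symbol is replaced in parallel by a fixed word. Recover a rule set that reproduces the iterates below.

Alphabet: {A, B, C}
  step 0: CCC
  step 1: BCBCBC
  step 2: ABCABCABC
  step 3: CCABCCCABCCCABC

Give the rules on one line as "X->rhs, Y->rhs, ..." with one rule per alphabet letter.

A->CC, B->A, C->BC

  step 2 ⇒ step 3: ABCABCABC ⇒ CC·A·BC·CC·A·BC·CC·A·BC
    A ↦ CC
    B ↦ A
    C ↦ BC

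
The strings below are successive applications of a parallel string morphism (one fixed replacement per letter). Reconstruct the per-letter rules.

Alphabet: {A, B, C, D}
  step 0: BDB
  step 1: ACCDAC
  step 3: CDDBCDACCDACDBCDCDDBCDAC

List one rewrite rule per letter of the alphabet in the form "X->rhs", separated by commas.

  step 0 ⇒ step 1: BDB ⇒ AC·CD·AC
    B ↦ AC
    D ↦ CD
    A ↦ DC  (constrained at step 1)
    C ↦ DB  (constrained at step 1)

A->DC, B->AC, C->DB, D->CD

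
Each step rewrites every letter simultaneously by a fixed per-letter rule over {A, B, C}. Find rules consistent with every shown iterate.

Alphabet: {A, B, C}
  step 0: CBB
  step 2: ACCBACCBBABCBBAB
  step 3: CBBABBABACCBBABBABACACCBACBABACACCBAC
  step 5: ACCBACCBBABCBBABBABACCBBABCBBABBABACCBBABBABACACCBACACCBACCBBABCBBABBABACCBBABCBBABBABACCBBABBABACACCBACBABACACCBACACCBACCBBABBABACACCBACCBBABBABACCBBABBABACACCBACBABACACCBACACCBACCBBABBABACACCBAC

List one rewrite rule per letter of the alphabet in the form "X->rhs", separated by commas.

  step 2 ⇒ step 3: ACCBACCBBABCBBAB ⇒ CB·BAB·BAB·AC·CB·BAB·BAB·AC·AC·CB·AC·BAB·AC·AC·CB·AC
    A ↦ CB
    B ↦ AC
    C ↦ BAB

A->CB, B->AC, C->BAB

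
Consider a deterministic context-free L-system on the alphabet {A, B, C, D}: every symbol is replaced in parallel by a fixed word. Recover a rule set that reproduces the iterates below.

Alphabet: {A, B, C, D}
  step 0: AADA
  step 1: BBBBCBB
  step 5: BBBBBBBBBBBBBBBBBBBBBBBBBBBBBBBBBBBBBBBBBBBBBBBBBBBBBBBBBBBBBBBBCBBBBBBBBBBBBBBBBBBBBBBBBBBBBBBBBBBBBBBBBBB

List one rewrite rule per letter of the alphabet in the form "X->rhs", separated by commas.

  step 0 ⇒ step 1: AADA ⇒ BB·BB·C·BB
    A ↦ BB
    D ↦ C
    B ↦ AA  (constrained at step 1)
    C ↦ DA  (constrained at step 1)

A->BB, B->AA, C->DA, D->C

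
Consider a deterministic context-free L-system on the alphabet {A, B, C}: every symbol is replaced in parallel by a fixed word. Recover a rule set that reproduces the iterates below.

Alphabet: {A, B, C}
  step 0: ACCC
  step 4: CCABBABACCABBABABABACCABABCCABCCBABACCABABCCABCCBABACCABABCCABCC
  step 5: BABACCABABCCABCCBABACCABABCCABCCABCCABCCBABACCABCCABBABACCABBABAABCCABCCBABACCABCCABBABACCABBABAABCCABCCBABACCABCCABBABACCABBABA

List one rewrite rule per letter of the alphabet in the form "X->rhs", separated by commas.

A->CC, B->AB, C->BA

  step 4 ⇒ step 5: CCABBABACCABBABABABACCABABCCABCCBABACCABABCCABCCBABACCABABCCABCC ⇒ BA·BA·CC·AB·AB·CC·AB·CC·BA·BA·CC·AB·AB·CC·AB·CC·AB·CC·AB·CC·BA·BA·CC·AB·CC·AB·BA·BA·CC·AB·BA·BA·AB·CC·AB·CC·BA·BA·CC·AB·CC·AB·BA·BA·CC·AB·BA·BA·AB·CC·AB·CC·BA·BA·CC·AB·CC·AB·BA·BA·CC·AB·BA·BA
    A ↦ CC
    B ↦ AB
    C ↦ BA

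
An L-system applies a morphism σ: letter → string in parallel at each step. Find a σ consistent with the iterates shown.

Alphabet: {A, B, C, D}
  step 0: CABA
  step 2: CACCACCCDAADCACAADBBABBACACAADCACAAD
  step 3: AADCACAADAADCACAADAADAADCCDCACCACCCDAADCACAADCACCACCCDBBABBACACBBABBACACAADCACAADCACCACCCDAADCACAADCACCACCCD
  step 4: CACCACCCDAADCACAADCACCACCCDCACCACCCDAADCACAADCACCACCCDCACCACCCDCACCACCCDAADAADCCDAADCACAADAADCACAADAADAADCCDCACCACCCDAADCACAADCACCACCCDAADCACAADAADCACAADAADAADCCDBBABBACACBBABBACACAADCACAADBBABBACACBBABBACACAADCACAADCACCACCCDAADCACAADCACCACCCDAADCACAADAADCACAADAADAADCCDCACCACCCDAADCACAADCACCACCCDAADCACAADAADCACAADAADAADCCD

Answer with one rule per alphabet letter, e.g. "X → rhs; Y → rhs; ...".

  step 3 ⇒ step 4: AADCACAADAADCACAADAADAADCCDCACCACCCDAADCACAADCACCACCCDBBABBACACBBABBACACAADCACAADCACCACCCDAADCACAADCACCACCCD ⇒ CAC·CAC·CCD·AAD·CAC·AAD·CAC·CAC·CCD·CAC·CAC·CCD·AAD·CAC·AAD·CAC·CAC·CCD·CAC·CAC·CCD·CAC·CAC·CCD·AAD·AAD·CCD·AAD·CAC·AAD·AAD·CAC·AAD·AAD·AAD·CCD·CAC·CAC·CCD·AAD·CAC·AAD·CAC·CAC·CCD·AAD·CAC·AAD·AAD·CAC·AAD·AAD·AAD·CCD·BBA·BBA·CAC·BBA·BBA·CAC·AAD·CAC·AAD·BBA·BBA·CAC·BBA·BBA·CAC·AAD·CAC·AAD·CAC·CAC·CCD·AAD·CAC·AAD·CAC·CAC·CCD·AAD·CAC·AAD·AAD·CAC·AAD·AAD·AAD·CCD·CAC·CAC·CCD·AAD·CAC·AAD·CAC·CAC·CCD·AAD·CAC·AAD·AAD·CAC·AAD·AAD·AAD·CCD
    A ↦ CAC
    B ↦ BBA
    C ↦ AAD
    D ↦ CCD

A->CAC, B->BBA, C->AAD, D->CCD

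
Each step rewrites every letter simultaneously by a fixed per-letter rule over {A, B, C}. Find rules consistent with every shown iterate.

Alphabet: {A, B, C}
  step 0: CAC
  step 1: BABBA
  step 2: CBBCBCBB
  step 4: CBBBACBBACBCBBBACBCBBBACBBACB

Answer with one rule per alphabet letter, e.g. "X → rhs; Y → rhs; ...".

A->B, B->CB, C->BA

  step 1 ⇒ step 2: BABBA ⇒ CB·B·CB·CB·B
    A ↦ B
    B ↦ CB
  step 0 ⇒ step 1: CAC ⇒ BA·B·BA
    C ↦ BA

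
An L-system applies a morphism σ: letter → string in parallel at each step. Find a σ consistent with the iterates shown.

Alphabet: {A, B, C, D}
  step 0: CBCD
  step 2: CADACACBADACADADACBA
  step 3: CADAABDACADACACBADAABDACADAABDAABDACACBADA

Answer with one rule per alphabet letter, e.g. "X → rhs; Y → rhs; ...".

  step 2 ⇒ step 3: CADACACBADACADADACBA ⇒ CA·DA·AB·DA·CA·DA·CA·CBA·DA·AB·DA·CA·DA·AB·DA·AB·DA·CA·CBA·DA
    A ↦ DA
    B ↦ CBA
    C ↦ CA
    D ↦ AB

A->DA, B->CBA, C->CA, D->AB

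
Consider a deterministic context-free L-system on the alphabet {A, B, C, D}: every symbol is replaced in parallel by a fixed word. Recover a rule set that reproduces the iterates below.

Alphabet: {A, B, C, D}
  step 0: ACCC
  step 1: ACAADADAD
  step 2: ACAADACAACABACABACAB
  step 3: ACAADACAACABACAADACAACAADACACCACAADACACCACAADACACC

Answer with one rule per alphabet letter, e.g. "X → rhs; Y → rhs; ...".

  step 2 ⇒ step 3: ACAADACAACABACABACAB ⇒ ACA·AD·ACA·ACA·B·ACA·AD·ACA·ACA·AD·ACA·CC·ACA·AD·ACA·CC·ACA·AD·ACA·CC
    A ↦ ACA
    B ↦ CC
    C ↦ AD
    D ↦ B

A->ACA, B->CC, C->AD, D->B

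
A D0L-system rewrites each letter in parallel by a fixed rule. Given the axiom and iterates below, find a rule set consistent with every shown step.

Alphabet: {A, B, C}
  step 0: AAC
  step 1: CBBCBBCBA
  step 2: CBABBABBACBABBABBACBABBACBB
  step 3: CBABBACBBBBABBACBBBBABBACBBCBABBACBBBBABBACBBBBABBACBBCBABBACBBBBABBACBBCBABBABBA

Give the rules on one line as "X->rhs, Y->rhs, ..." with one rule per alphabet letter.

  step 2 ⇒ step 3: CBABBABBACBABBABBACBABBACBB ⇒ CBA·BBA·CBB·BBA·BBA·CBB·BBA·BBA·CBB·CBA·BBA·CBB·BBA·BBA·CBB·BBA·BBA·CBB·CBA·BBA·CBB·BBA·BBA·CBB·CBA·BBA·BBA
    A ↦ CBB
    B ↦ BBA
    C ↦ CBA

A->CBB, B->BBA, C->CBA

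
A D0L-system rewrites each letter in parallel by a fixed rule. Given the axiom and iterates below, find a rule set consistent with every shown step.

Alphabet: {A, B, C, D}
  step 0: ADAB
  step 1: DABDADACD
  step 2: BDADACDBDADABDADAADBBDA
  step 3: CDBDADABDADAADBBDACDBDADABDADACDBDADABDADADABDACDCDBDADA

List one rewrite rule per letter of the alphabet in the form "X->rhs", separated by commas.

A->DA, B->CD, C->ADB, D->BDA

  step 2 ⇒ step 3: BDADACDBDADABDADAADBBDA ⇒ CD·BDA·DA·BDA·DA·ADB·BDA·CD·BDA·DA·BDA·DA·CD·BDA·DA·BDA·DA·DA·BDA·CD·CD·BDA·DA
    A ↦ DA
    B ↦ CD
    C ↦ ADB
    D ↦ BDA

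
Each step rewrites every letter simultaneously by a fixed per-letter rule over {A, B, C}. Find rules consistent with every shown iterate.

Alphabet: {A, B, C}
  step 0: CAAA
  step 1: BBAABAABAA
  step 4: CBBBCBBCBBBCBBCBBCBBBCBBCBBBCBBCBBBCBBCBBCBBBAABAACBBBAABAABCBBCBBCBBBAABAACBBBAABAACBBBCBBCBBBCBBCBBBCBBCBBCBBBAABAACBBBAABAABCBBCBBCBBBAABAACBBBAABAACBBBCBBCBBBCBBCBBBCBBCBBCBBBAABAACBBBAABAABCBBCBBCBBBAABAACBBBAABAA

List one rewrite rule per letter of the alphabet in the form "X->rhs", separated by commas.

A->BAA, B->CBB, C->B

  step 0 ⇒ step 1: CAAA ⇒ B·BAA·BAA·BAA
    A ↦ BAA
    C ↦ B
    B ↦ CBB  (constrained at step 1)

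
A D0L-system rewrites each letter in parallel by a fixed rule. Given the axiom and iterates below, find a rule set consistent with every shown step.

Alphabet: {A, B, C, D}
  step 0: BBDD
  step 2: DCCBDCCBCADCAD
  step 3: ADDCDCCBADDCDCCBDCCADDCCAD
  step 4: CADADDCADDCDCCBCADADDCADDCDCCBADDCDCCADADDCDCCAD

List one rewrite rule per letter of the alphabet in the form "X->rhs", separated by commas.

  step 3 ⇒ step 4: ADDCDCCBADDCDCCBDCCADDCCAD ⇒ C·AD·AD·DC·AD·DC·DC·CB·C·AD·AD·DC·AD·DC·DC·CB·AD·DC·DC·C·AD·AD·DC·DC·C·AD
    A ↦ C
    B ↦ CB
    C ↦ DC
    D ↦ AD

A->C, B->CB, C->DC, D->AD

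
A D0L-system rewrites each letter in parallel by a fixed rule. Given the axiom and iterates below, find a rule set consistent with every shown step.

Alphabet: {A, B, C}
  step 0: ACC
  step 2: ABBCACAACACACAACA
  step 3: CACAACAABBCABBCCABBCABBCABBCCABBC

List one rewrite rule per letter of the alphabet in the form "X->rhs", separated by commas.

  step 2 ⇒ step 3: ABBCACAACACACAACA ⇒ C·ACA·ACA·ABB·C·ABB·C·C·ABB·C·ABB·C·ABB·C·C·ABB·C
    A ↦ C
    B ↦ ACA
    C ↦ ABB

A->C, B->ACA, C->ABB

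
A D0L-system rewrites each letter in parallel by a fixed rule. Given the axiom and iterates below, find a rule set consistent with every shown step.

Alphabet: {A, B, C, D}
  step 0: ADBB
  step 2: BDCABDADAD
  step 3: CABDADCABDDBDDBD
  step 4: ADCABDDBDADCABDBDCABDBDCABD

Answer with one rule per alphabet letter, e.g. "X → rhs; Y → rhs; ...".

A->D, B->CA, C->A, D->BD

  step 3 ⇒ step 4: CABDADCABDDBDDBD ⇒ A·D·CA·BD·D·BD·A·D·CA·BD·BD·CA·BD·BD·CA·BD
    A ↦ D
    B ↦ CA
    C ↦ A
    D ↦ BD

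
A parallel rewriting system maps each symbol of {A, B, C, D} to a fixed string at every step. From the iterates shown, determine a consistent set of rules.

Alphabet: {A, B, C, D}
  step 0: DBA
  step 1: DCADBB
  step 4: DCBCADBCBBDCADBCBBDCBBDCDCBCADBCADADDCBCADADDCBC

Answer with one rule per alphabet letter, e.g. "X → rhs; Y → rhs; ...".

  step 0 ⇒ step 1: DBA ⇒ DC·AD·BB
    A ↦ BB
    B ↦ AD
    D ↦ DC
    C ↦ BC  (constrained at step 1)

A->BB, B->AD, C->BC, D->DC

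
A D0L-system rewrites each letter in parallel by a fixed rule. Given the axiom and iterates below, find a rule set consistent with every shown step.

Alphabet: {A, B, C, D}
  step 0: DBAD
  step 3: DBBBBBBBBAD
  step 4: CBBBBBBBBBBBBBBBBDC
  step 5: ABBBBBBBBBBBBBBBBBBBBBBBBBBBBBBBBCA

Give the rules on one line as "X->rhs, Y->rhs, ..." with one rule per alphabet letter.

A->D, B->BB, C->A, D->C

  step 4 ⇒ step 5: CBBBBBBBBBBBBBBBBDC ⇒ A·BB·BB·BB·BB·BB·BB·BB·BB·BB·BB·BB·BB·BB·BB·BB·BB·C·A
    B ↦ BB
    C ↦ A
    D ↦ C
  step 3 ⇒ step 4: DBBBBBBBBAD ⇒ C·BB·BB·BB·BB·BB·BB·BB·BB·D·C
    A ↦ D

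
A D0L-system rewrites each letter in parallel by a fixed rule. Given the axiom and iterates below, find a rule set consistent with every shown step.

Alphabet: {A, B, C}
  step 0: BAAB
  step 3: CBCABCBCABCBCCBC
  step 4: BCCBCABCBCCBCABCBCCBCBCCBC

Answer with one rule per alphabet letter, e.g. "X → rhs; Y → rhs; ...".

A->AB, B->C, C->BC

  step 3 ⇒ step 4: CBCABCBCABCBCCBC ⇒ BC·C·BC·AB·C·BC·C·BC·AB·C·BC·C·BC·BC·C·BC
    A ↦ AB
    B ↦ C
    C ↦ BC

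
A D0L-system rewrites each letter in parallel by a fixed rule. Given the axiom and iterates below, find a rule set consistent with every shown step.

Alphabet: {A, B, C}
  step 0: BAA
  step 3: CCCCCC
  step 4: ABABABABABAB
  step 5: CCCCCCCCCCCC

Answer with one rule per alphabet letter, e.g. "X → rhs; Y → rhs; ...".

A->C, B->C, C->AB

  step 4 ⇒ step 5: ABABABABABAB ⇒ C·C·C·C·C·C·C·C·C·C·C·C
    A ↦ C
    B ↦ C
  step 3 ⇒ step 4: CCCCCC ⇒ AB·AB·AB·AB·AB·AB
    C ↦ AB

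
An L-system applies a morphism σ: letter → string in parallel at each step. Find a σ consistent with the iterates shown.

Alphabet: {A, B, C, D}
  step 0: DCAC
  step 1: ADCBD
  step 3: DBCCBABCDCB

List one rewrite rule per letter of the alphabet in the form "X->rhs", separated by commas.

A->CB, B->BC, C->D, D->A

  step 0 ⇒ step 1: DCAC ⇒ A·D·CB·D
    A ↦ CB
    C ↦ D
    D ↦ A
    B ↦ BC  (constrained at step 1)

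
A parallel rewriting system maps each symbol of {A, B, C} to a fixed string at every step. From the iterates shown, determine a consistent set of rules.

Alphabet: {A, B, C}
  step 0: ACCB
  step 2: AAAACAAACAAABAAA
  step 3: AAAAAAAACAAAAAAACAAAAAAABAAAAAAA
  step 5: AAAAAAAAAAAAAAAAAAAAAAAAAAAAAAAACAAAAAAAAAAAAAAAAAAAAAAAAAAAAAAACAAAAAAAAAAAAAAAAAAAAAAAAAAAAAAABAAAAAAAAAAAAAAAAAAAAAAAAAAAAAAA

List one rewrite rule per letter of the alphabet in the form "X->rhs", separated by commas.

A->AA, B->BA, C->CA

  step 2 ⇒ step 3: AAAACAAACAAABAAA ⇒ AA·AA·AA·AA·CA·AA·AA·AA·CA·AA·AA·AA·BA·AA·AA·AA
    A ↦ AA
    B ↦ BA
    C ↦ CA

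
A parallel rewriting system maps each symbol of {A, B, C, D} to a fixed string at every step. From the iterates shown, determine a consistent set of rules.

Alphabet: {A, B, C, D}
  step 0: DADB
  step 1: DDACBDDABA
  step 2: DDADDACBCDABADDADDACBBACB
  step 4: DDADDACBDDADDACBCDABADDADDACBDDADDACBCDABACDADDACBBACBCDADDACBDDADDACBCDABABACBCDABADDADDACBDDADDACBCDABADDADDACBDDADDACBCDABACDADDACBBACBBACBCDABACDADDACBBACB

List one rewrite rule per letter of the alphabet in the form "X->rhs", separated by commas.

A->CB, B->BA, C->CDA, D->DDA

  step 1 ⇒ step 2: DDACBDDABA ⇒ DDA·DDA·CB·CDA·BA·DDA·DDA·CB·BA·CB
    A ↦ CB
    B ↦ BA
    C ↦ CDA
    D ↦ DDA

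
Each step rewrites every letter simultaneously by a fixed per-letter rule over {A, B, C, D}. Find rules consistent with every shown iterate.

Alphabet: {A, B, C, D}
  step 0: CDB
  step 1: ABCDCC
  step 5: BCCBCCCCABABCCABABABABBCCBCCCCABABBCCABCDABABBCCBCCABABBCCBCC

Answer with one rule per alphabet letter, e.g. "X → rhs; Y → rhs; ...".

A->B, B->CC, C->AB, D->CD

  step 0 ⇒ step 1: CDB ⇒ AB·CD·CC
    B ↦ CC
    C ↦ AB
    D ↦ CD
    A ↦ B  (constrained at step 1)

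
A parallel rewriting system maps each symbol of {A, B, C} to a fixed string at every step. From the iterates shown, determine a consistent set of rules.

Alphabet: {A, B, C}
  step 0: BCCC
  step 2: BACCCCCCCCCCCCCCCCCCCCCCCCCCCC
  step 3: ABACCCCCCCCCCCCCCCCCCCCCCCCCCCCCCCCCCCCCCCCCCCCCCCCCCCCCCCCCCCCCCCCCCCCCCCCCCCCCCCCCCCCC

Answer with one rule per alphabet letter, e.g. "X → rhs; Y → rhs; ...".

A->BAC, B->A, C->CCC

  step 2 ⇒ step 3: BACCCCCCCCCCCCCCCCCCCCCCCCCCCC ⇒ A·BAC·CCC·CCC·CCC·CCC·CCC·CCC·CCC·CCC·CCC·CCC·CCC·CCC·CCC·CCC·CCC·CCC·CCC·CCC·CCC·CCC·CCC·CCC·CCC·CCC·CCC·CCC·CCC·CCC
    A ↦ BAC
    B ↦ A
    C ↦ CCC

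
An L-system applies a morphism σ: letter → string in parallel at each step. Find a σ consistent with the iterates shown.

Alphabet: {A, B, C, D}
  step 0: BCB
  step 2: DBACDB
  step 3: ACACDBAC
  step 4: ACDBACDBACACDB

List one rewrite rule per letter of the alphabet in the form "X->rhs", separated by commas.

  step 3 ⇒ step 4: ACACDBAC ⇒ AC·DB·AC·DB·A·C·AC·DB
    A ↦ AC
    B ↦ C
    C ↦ DB
    D ↦ A

A->AC, B->C, C->DB, D->A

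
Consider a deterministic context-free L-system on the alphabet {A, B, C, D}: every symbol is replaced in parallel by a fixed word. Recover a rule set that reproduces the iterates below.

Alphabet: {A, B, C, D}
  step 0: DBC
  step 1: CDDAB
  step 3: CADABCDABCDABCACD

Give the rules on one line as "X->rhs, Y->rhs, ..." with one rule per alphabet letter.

A->CA, B->D, C->AB, D->CD

  step 0 ⇒ step 1: DBC ⇒ CD·D·AB
    B ↦ D
    C ↦ AB
    D ↦ CD
    A ↦ CA  (constrained at step 1)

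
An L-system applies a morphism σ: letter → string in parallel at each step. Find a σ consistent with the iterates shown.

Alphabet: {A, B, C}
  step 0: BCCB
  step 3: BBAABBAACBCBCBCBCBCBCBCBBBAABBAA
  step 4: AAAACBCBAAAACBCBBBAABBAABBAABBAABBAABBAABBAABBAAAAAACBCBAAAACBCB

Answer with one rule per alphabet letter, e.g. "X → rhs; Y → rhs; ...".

  step 3 ⇒ step 4: BBAABBAACBCBCBCBCBCBCBCBBBAABBAA ⇒ AA·AA·CB·CB·AA·AA·CB·CB·BB·AA·BB·AA·BB·AA·BB·AA·BB·AA·BB·AA·BB·AA·BB·AA·AA·AA·CB·CB·AA·AA·CB·CB
    A ↦ CB
    B ↦ AA
    C ↦ BB

A->CB, B->AA, C->BB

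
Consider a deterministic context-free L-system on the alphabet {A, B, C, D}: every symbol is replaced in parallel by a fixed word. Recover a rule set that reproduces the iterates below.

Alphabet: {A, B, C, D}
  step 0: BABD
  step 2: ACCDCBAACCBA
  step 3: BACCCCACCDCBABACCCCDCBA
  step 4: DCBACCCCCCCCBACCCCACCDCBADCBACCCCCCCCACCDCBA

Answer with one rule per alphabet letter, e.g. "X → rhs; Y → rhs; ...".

  step 3 ⇒ step 4: BACCCCACCDCBABACCCCDCBA ⇒ DC·BA·CC·CC·CC·CC·BA·CC·CC·A·CC·DC·BA·DC·BA·CC·CC·CC·CC·A·CC·DC·BA
    A ↦ BA
    B ↦ DC
    C ↦ CC
    D ↦ A

A->BA, B->DC, C->CC, D->A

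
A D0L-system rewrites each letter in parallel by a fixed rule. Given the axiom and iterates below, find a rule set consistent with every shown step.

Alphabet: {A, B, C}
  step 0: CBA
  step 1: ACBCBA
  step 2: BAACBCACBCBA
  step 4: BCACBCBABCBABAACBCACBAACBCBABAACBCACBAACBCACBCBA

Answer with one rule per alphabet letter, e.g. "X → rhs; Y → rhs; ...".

  step 1 ⇒ step 2: ACBCBA ⇒ BA·AC·BC·AC·BC·BA
    A ↦ BA
    B ↦ BC
    C ↦ AC

A->BA, B->BC, C->AC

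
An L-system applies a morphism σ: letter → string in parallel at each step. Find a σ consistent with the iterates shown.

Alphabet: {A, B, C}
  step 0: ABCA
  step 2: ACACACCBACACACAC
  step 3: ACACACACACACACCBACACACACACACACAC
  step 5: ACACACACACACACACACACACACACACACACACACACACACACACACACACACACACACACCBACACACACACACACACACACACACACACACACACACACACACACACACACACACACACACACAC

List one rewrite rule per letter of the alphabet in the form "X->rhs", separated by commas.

  step 2 ⇒ step 3: ACACACCBACACACAC ⇒ AC·AC·AC·AC·AC·AC·AC·CB·AC·AC·AC·AC·AC·AC·AC·AC
    A ↦ AC
    B ↦ CB
    C ↦ AC

A->AC, B->CB, C->AC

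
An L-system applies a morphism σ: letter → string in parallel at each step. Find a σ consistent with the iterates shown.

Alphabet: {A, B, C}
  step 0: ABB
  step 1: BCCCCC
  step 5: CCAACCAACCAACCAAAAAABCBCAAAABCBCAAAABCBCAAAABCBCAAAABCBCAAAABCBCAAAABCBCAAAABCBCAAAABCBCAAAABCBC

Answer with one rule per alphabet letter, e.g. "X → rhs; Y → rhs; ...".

A->BC, B->CC, C->AA

  step 0 ⇒ step 1: ABB ⇒ BC·CC·CC
    A ↦ BC
    B ↦ CC
    C ↦ AA  (constrained at step 1)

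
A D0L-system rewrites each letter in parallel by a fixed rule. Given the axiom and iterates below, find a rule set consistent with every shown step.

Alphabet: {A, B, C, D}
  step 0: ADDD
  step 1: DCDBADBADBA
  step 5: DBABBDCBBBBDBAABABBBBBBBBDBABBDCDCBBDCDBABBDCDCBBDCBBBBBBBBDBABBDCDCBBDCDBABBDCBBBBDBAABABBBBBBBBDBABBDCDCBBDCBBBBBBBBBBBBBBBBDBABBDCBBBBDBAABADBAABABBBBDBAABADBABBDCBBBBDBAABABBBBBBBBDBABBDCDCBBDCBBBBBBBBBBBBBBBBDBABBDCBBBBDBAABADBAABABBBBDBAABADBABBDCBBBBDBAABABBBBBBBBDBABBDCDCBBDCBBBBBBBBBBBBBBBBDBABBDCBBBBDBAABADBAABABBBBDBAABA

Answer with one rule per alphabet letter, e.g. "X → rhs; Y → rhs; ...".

A->DC, B->BB, C->ABA, D->DBA

  step 0 ⇒ step 1: ADDD ⇒ DC·DBA·DBA·DBA
    A ↦ DC
    D ↦ DBA
    B ↦ BB  (constrained at step 1)
    C ↦ ABA  (constrained at step 1)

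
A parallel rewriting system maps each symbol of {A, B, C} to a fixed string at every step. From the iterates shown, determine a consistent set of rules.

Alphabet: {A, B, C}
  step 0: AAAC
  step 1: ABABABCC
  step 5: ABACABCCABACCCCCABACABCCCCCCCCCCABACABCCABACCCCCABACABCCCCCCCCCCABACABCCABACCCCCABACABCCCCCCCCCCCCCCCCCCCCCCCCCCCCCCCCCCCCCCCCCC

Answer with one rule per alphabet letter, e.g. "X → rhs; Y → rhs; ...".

  step 0 ⇒ step 1: AAAC ⇒ AB·AB·AB·CC
    A ↦ AB
    C ↦ CC
    B ↦ AC  (constrained at step 1)

A->AB, B->AC, C->CC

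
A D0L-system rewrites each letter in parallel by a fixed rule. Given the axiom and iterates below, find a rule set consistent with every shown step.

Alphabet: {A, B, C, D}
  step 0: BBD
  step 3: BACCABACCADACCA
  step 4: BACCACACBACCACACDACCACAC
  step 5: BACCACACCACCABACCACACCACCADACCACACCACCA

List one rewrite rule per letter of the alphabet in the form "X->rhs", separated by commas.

A->C, B->BA, C->CA, D->DA

  step 4 ⇒ step 5: BACCACACBACCACACDACCACAC ⇒ BA·C·CA·CA·C·CA·C·CA·BA·C·CA·CA·C·CA·C·CA·DA·C·CA·CA·C·CA·C·CA
    A ↦ C
    B ↦ BA
    C ↦ CA
    D ↦ DA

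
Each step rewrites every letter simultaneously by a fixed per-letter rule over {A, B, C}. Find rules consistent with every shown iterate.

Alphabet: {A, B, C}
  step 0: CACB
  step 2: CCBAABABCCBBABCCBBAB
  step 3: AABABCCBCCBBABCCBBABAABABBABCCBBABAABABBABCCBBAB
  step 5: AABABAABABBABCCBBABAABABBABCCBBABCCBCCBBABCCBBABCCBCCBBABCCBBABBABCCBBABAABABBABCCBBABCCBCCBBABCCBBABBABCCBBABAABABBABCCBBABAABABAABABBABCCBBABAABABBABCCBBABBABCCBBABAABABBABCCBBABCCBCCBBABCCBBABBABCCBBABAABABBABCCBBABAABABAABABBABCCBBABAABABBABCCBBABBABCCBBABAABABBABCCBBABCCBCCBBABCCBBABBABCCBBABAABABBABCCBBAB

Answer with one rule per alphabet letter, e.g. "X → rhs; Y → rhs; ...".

  step 2 ⇒ step 3: CCBAABABCCBBABCCBBAB ⇒ A·A·BAB·CCB·CCB·BAB·CCB·BAB·A·A·BAB·BAB·CCB·BAB·A·A·BAB·BAB·CCB·BAB
    A ↦ CCB
    B ↦ BAB
    C ↦ A

A->CCB, B->BAB, C->A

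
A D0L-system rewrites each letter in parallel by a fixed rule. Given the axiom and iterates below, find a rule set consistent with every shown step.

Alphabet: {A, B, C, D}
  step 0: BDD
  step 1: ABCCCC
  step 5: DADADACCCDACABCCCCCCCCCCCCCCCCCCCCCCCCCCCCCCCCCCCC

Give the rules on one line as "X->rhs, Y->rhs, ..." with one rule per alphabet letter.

  step 0 ⇒ step 1: BDD ⇒ AB·CC·CC
    B ↦ AB
    D ↦ CC
    A ↦ C  (constrained at step 1)
    C ↦ DA  (constrained at step 1)

A->C, B->AB, C->DA, D->CC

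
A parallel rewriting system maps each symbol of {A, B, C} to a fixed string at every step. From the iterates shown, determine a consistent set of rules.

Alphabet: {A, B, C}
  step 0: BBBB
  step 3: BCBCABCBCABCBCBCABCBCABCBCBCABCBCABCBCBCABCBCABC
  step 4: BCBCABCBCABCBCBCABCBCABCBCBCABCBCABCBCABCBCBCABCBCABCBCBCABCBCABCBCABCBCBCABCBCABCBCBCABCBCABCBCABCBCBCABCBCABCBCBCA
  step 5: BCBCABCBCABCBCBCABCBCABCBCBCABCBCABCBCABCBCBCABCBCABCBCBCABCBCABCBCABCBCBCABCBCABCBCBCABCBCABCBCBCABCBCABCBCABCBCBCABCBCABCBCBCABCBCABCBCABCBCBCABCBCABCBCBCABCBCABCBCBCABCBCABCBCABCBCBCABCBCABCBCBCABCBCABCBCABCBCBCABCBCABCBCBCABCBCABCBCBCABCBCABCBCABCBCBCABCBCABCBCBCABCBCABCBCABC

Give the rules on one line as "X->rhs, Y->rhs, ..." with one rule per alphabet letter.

  step 4 ⇒ step 5: BCBCABCBCABCBCBCABCBCABCBCBCABCBCABCBCABCBCBCABCBCABCBCBCABCBCABCBCABCBCBCABCBCABCBCBCABCBCABCBCABCBCBCABCBCABCBCBCA ⇒ BC·BCA·BC·BCA·BC·BC·BCA·BC·BCA·BC·BC·BCA·BC·BCA·BC·BCA·BC·BC·BCA·BC·BCA·BC·BC·BCA·BC·BCA·BC·BCA·BC·BC·BCA·BC·BCA·BC·BC·BCA·BC·BCA·BC·BC·BCA·BC·BCA·BC·BCA·BC·BC·BCA·BC·BCA·BC·BC·BCA·BC·BCA·BC·BCA·BC·BC·BCA·BC·BCA·BC·BC·BCA·BC·BCA·BC·BC·BCA·BC·BCA·BC·BCA·BC·BC·BCA·BC·BCA·BC·BC·BCA·BC·BCA·BC·BCA·BC·BC·BCA·BC·BCA·BC·BC·BCA·BC·BCA·BC·BC·BCA·BC·BCA·BC·BCA·BC·BC·BCA·BC·BCA·BC·BC·BCA·BC·BCA·BC·BCA·BC
    A ↦ BC
    B ↦ BC
    C ↦ BCA

A->BC, B->BC, C->BCA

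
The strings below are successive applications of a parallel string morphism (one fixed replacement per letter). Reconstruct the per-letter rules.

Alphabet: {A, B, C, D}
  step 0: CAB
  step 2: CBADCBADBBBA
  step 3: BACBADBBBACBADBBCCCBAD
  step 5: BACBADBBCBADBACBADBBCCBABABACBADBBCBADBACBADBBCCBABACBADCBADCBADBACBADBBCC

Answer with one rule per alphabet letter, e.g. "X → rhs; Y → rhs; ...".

A->BAD, B->C, C->BA, D->BB

  step 2 ⇒ step 3: CBADCBADBBBA ⇒ BA·C·BAD·BB·BA·C·BAD·BB·C·C·C·BAD
    A ↦ BAD
    B ↦ C
    C ↦ BA
    D ↦ BB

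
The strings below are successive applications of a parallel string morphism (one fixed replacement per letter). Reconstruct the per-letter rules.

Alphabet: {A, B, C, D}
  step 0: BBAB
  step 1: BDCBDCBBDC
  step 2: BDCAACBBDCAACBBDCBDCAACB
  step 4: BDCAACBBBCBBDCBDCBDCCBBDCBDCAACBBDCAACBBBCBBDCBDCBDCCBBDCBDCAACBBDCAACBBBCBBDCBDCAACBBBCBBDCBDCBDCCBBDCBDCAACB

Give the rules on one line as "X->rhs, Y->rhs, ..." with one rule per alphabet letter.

A->B, B->BDC, C->CB, D->AA

  step 1 ⇒ step 2: BDCBDCBBDC ⇒ BDC·AA·CB·BDC·AA·CB·BDC·BDC·AA·CB
    B ↦ BDC
    C ↦ CB
    D ↦ AA
  step 0 ⇒ step 1: BBAB ⇒ BDC·BDC·B·BDC
    A ↦ B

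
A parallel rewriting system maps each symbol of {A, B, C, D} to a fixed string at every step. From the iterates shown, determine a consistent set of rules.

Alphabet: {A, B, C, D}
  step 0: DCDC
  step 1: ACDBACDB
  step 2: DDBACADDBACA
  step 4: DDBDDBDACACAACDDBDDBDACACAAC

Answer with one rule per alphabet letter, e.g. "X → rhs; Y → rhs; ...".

A->D, B->A, C->DB, D->AC

  step 1 ⇒ step 2: ACDBACDB ⇒ D·DB·AC·A·D·DB·AC·A
    A ↦ D
    B ↦ A
    C ↦ DB
    D ↦ AC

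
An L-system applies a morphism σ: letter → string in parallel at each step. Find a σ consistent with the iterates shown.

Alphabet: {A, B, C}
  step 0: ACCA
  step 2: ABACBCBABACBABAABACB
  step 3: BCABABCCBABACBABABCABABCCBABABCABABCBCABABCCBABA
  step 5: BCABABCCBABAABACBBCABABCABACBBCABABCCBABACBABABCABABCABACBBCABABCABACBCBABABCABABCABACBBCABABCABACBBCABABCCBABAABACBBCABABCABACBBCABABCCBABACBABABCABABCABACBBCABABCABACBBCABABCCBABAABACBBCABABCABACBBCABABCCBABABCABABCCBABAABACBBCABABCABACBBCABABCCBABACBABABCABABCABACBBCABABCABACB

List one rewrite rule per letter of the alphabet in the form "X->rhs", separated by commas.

  step 2 ⇒ step 3: ABACBCBABACBABAABACB ⇒ BC·ABA·BC·CB·ABA·CB·ABA·BC·ABA·BC·CB·ABA·BC·ABA·BC·BC·ABA·BC·CB·ABA
    A ↦ BC
    B ↦ ABA
    C ↦ CB

A->BC, B->ABA, C->CB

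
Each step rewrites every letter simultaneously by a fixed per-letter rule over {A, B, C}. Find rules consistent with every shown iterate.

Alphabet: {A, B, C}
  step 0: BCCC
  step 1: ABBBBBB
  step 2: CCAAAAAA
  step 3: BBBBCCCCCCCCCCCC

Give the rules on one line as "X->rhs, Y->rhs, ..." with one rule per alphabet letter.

  step 2 ⇒ step 3: CCAAAAAA ⇒ BB·BB·CC·CC·CC·CC·CC·CC
    A ↦ CC
    C ↦ BB
  step 0 ⇒ step 1: BCCC ⇒ A·BB·BB·BB
    B ↦ A

A->CC, B->A, C->BB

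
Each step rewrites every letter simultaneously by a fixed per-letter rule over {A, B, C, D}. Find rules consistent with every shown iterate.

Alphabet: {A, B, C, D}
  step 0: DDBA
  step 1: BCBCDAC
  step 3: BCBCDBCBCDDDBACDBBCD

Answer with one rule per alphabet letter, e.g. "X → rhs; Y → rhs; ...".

A->AC, B->D, C->DB, D->BC

  step 0 ⇒ step 1: DDBA ⇒ BC·BC·D·AC
    A ↦ AC
    B ↦ D
    D ↦ BC
    C ↦ DB  (constrained at step 1)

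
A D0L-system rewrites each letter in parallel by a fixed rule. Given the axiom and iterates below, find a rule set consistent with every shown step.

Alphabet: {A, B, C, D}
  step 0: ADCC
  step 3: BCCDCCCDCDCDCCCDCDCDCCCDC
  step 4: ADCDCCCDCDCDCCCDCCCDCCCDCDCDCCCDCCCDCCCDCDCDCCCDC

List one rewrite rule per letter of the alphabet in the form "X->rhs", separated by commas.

A->B, B->A, C->DC, D->CC

  step 3 ⇒ step 4: BCCDCCCDCDCDCCCDCDCDCCCDC ⇒ A·DC·DC·CC·DC·DC·DC·CC·DC·CC·DC·CC·DC·DC·DC·CC·DC·CC·DC·CC·DC·DC·DC·CC·DC
    B ↦ A
    C ↦ DC
    D ↦ CC
    A ↦ B  (constrained at step 0)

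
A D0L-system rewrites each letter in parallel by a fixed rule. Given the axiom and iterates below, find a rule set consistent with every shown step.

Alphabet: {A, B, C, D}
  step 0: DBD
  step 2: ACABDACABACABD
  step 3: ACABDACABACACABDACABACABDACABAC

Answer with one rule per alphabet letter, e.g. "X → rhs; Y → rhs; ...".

A->AC, B->AB, C->ABD, D->AC

  step 2 ⇒ step 3: ACABDACABACABD ⇒ AC·ABD·AC·AB·AC·AC·ABD·AC·AB·AC·ABD·AC·AB·AC
    A ↦ AC
    B ↦ AB
    C ↦ ABD
    D ↦ AC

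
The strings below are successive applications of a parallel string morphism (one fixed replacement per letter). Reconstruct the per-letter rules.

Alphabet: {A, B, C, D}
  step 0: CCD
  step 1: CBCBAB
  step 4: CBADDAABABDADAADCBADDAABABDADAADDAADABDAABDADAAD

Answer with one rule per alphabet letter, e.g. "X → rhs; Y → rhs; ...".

A->DA, B->AD, C->CB, D->AB

  step 0 ⇒ step 1: CCD ⇒ CB·CB·AB
    C ↦ CB
    D ↦ AB
    A ↦ DA  (constrained at step 1)
    B ↦ AD  (constrained at step 1)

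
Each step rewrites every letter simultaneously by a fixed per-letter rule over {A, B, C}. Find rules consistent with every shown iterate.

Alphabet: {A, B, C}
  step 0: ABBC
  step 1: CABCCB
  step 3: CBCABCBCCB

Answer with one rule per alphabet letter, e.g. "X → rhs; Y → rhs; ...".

  step 0 ⇒ step 1: ABBC ⇒ CAB·C·C·B
    A ↦ CAB
    B ↦ C
    C ↦ B

A->CAB, B->C, C->B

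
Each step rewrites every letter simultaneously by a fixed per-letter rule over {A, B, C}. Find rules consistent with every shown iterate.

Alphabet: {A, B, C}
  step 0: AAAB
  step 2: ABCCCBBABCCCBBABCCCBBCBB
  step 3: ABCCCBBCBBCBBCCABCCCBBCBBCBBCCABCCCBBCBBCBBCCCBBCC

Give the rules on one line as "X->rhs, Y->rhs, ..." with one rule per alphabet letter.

  step 2 ⇒ step 3: ABCCCBBABCCCBBABCCCBBCBB ⇒ ABC·C·CBB·CBB·CBB·C·C·ABC·C·CBB·CBB·CBB·C·C·ABC·C·CBB·CBB·CBB·C·C·CBB·C·C
    A ↦ ABC
    B ↦ C
    C ↦ CBB

A->ABC, B->C, C->CBB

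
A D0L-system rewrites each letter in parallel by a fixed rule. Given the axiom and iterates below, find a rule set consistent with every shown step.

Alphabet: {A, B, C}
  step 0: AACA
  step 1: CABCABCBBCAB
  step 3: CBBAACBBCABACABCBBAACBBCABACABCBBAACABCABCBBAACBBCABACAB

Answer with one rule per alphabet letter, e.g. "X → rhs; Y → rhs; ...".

A->CAB, B->A, C->CBB

  step 0 ⇒ step 1: AACA ⇒ CAB·CAB·CBB·CAB
    A ↦ CAB
    C ↦ CBB
    B ↦ A  (constrained at step 1)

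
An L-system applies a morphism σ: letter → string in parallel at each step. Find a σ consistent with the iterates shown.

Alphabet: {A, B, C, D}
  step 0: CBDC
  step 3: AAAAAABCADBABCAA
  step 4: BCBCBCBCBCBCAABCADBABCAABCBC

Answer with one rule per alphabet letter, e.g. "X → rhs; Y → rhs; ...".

A->BC, B->A, C->A, D->ADB

  step 3 ⇒ step 4: AAAAAABCADBABCAA ⇒ BC·BC·BC·BC·BC·BC·A·A·BC·ADB·A·BC·A·A·BC·BC
    A ↦ BC
    B ↦ A
    C ↦ A
    D ↦ ADB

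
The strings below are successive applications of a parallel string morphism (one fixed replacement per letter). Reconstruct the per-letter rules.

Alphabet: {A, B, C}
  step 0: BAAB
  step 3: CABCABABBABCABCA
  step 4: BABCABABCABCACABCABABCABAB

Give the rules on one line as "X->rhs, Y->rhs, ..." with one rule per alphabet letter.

  step 3 ⇒ step 4: CABCABABBABCABCA ⇒ BA·B·CA·BA·B·CA·B·CA·CA·B·CA·BA·B·CA·BA·B
    A ↦ B
    B ↦ CA
    C ↦ BA

A->B, B->CA, C->BA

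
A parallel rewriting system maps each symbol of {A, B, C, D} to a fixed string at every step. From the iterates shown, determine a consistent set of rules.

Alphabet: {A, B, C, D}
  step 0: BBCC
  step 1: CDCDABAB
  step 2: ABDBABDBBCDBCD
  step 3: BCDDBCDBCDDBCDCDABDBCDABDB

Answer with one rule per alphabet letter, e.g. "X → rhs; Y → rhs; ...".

  step 2 ⇒ step 3: ABDBABDBBCDBCD ⇒ B·CD·DB·CD·B·CD·DB·CD·CD·AB·DB·CD·AB·DB
    A ↦ B
    B ↦ CD
    C ↦ AB
    D ↦ DB

A->B, B->CD, C->AB, D->DB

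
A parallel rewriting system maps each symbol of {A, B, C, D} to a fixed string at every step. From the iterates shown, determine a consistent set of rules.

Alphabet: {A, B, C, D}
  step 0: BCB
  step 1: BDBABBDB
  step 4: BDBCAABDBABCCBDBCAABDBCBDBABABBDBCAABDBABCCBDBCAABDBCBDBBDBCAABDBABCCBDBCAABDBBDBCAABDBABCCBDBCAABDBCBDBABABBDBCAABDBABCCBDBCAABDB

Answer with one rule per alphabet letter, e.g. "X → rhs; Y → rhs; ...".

A->C, B->BDB, C->AB, D->CAA

  step 0 ⇒ step 1: BCB ⇒ BDB·AB·BDB
    B ↦ BDB
    C ↦ AB
    A ↦ C  (constrained at step 1)
    D ↦ CAA  (constrained at step 1)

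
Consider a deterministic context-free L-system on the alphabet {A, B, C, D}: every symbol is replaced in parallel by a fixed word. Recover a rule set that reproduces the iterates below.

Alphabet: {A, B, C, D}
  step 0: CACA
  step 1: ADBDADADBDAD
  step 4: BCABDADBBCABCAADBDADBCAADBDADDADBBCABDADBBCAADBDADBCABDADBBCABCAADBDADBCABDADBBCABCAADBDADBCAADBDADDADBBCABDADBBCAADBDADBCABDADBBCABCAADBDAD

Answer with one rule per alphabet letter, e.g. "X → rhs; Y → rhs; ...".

A->DAD, B->BCA, C->ADB, D->B

  step 0 ⇒ step 1: CACA ⇒ ADB·DAD·ADB·DAD
    A ↦ DAD
    C ↦ ADB
    B ↦ BCA  (constrained at step 1)
    D ↦ B  (constrained at step 1)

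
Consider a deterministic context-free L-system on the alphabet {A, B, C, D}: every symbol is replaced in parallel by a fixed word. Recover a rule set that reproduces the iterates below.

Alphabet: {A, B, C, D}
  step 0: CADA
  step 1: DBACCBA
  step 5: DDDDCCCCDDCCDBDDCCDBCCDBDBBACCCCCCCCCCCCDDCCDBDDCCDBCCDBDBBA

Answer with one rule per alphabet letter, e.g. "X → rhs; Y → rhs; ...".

A->BA, B->DB, C->D, D->CC

  step 0 ⇒ step 1: CADA ⇒ D·BA·CC·BA
    A ↦ BA
    C ↦ D
    D ↦ CC
    B ↦ DB  (constrained at step 1)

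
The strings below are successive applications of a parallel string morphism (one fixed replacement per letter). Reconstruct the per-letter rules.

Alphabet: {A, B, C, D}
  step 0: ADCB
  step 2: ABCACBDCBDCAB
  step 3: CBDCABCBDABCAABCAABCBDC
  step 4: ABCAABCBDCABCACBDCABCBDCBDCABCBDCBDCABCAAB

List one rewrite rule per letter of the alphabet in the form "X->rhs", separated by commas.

  step 3 ⇒ step 4: CBDCABCBDABCAABCAABCBDC ⇒ AB·C·A·AB·CBD·C·AB·C·A·CBD·C·AB·CBD·CBD·C·AB·CBD·CBD·C·AB·C·A·AB
    A ↦ CBD
    B ↦ C
    C ↦ AB
    D ↦ A

A->CBD, B->C, C->AB, D->A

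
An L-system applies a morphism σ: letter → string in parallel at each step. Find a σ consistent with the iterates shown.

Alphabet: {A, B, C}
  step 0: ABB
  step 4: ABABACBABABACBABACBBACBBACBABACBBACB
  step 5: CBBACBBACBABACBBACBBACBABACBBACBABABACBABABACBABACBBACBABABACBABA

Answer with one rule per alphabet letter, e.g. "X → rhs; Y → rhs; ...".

  step 4 ⇒ step 5: ABABACBABABACBABACBBACBBACBABACBBACB ⇒ CB·BA·CB·BA·CB·A·BA·CB·BA·CB·BA·CB·A·BA·CB·BA·CB·A·BA·BA·CB·A·BA·BA·CB·A·BA·CB·BA·CB·A·BA·BA·CB·A·BA
    A ↦ CB
    B ↦ BA
    C ↦ A

A->CB, B->BA, C->A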